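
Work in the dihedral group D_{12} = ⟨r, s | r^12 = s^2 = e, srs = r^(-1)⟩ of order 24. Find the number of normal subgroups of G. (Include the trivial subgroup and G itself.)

9

G has 34 subgroups. Checking conjugation-invariance by order — order 1: 1/1 normal; order 2: 1/13 normal; order 3: 1/1 normal; order 4: 1/7 normal; order 6: 1/5 normal; order 8: 0/3 normal; order 12: 3/3 normal; order 24: 1/1 normal.
Total normal subgroups: 9.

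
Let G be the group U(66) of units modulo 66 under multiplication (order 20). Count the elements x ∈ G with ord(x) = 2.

The elements of order 2 are: 23, 43, 65.
That's 3.

3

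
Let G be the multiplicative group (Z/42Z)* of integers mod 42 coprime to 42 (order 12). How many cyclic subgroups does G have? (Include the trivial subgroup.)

Group the elements of G by the cyclic subgroup they generate; each cyclic subgroup of order d accounts for φ(d) elements.
Cyclic subgroups by order — order 1: 1; order 2: 3; order 3: 1; order 6: 3.
Total: 8.

8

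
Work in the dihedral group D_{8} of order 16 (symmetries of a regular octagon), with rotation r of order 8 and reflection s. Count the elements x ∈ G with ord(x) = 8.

4

The elements of order 8 are: r, r^3, r^5, r^7.
That's 4.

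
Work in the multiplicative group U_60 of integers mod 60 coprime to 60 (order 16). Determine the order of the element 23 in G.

4

Compute successive powers of 23 mod 60: 23, 49, 47, 1; 23^4 ≡ 1 (mod 60).
So |⟨23⟩| = 4.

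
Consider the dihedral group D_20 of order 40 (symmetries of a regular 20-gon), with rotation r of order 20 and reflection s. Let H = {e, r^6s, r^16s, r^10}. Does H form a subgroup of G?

|H| = 4 divides |G| = 40, consistent with Lagrange.
H contains the identity, every element's inverse is in H, and H is closed under ·: it is a subgroup.

Yes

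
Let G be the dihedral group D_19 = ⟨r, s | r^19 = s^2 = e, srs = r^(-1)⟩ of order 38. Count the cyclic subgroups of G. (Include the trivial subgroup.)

21

Group the elements of G by the cyclic subgroup they generate; each cyclic subgroup of order d accounts for φ(d) elements.
Cyclic subgroups by order — order 1: 1; order 2: 19; order 19: 1.
Total: 21.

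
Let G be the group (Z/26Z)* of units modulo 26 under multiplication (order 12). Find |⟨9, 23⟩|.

6

|⟨9⟩| = 3 and |⟨23⟩| = 6, so |H| is a multiple of lcm(3, 6) = 6 and divides |G| = 12.
Closing under the operation: H = {1, 3, 9, 17, 23, 25}, so |H| = 6.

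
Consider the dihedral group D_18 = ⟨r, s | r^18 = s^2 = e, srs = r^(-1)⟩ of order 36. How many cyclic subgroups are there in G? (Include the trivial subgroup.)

24

Each element a generates a cyclic subgroup ⟨a⟩; distinct elements may generate the same one (a cyclic group of order d has φ(d) generators).
Cyclic subgroups by order — order 1: 1; order 2: 19; order 3: 1; order 6: 1; order 9: 1; order 18: 1.
Total: 24.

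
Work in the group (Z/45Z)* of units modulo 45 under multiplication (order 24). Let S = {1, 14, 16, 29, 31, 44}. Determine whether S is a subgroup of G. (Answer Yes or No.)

Yes

|S| = 6 divides |G| = 24, consistent with Lagrange.
S contains the identity, every element's inverse is in S, and S is closed under ·: it is a subgroup.
In fact S = ⟨29⟩.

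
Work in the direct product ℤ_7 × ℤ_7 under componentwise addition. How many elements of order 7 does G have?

An element (a,b) has order lcm(ord(a), ord(b)); count pairs with lcm equal to 7.
Enumerating gives 48 such elements.

48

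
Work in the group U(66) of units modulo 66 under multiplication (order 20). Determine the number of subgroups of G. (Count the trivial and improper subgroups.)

10

|G| = 20, so by Lagrange every subgroup order divides 20. Divisors: 1, 2, 4, 5, 10, 20.
Subgroups by order — order 1: 1; order 2: 3; order 4: 1; order 5: 1; order 10: 3; order 20: 1.
Total: 1 + 3 + 1 + 1 + 3 + 1 = 10.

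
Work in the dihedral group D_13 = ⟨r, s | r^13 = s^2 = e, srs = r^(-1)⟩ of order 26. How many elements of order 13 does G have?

Enumerating element orders in G gives 12 elements of order 13.

12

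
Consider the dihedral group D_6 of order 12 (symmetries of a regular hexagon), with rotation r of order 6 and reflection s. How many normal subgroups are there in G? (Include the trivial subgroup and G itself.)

7

G has 16 subgroups. Checking conjugation-invariance by order — order 1: 1/1 normal; order 2: 1/7 normal; order 3: 1/1 normal; order 4: 0/3 normal; order 6: 3/3 normal; order 12: 1/1 normal.
Total normal subgroups: 7.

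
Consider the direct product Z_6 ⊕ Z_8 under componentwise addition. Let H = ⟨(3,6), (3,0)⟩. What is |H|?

8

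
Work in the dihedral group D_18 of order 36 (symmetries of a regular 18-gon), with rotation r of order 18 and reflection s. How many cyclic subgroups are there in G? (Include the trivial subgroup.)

24

A cyclic subgroup of order d is generated by each of its φ(d) elements of order d, so the cyclic subgroups of order d number (#elements of order d)/φ(d).
Cyclic subgroups by order — order 1: 1; order 2: 19; order 3: 1; order 6: 1; order 9: 1; order 18: 1.
Total: 24.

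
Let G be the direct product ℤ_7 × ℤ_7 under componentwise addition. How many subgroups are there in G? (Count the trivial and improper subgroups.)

|G| = 49, so by Lagrange every subgroup order divides 49. Divisors: 1, 7, 49.
Subgroups by order — order 1: 1; order 7: 8; order 49: 1.
Total: 1 + 8 + 1 = 10.

10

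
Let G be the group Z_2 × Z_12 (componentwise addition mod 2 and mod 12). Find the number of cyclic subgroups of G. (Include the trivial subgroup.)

12

A cyclic subgroup of order d is generated by each of its φ(d) elements of order d, so the cyclic subgroups of order d number (#elements of order d)/φ(d).
Cyclic subgroups by order — order 1: 1; order 2: 3; order 3: 1; order 4: 2; order 6: 3; order 12: 2.
Total: 12.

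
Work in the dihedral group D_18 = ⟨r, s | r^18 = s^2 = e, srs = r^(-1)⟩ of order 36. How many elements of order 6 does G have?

2

The elements of order 6 are: r^3, r^15.
That's 2.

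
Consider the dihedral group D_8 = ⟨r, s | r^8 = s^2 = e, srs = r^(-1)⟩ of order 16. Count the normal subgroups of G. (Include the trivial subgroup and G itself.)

7

G has 19 subgroups. Checking conjugation-invariance by order — order 1: 1/1 normal; order 2: 1/9 normal; order 4: 1/5 normal; order 8: 3/3 normal; order 16: 1/1 normal.
Total normal subgroups: 7.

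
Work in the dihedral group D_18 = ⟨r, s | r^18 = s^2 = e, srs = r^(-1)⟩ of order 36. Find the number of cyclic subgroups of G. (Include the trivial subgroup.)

A cyclic subgroup of order d is generated by each of its φ(d) elements of order d, so the cyclic subgroups of order d number (#elements of order d)/φ(d).
Cyclic subgroups by order — order 1: 1; order 2: 19; order 3: 1; order 6: 1; order 9: 1; order 18: 1.
Total: 24.

24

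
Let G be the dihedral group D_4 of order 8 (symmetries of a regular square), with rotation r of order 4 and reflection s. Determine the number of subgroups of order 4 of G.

|G| = 8 and 4 | 8, so subgroups of order 4 are possible by Lagrange.
The subgroups of order 4 are: {e, r, r^2, r^3}; {e, r^2, s, r^2s}; {e, r^2, rs, r^3s}.
So G has 3 subgroups of order 4.

3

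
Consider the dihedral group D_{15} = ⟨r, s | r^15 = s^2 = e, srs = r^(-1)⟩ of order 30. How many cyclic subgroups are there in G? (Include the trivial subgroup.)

19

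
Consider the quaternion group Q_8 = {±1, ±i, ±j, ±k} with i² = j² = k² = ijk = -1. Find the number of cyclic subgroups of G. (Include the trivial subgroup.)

A cyclic subgroup of order d is generated by each of its φ(d) elements of order d, so the cyclic subgroups of order d number (#elements of order d)/φ(d).
Cyclic subgroups by order — order 1: 1; order 2: 1; order 4: 3.
Total: 5.

5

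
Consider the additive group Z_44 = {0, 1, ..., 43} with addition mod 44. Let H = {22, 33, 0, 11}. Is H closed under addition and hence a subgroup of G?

Yes

|H| = 4 divides |G| = 44, consistent with Lagrange.
H contains the identity, every element's inverse is in H, and H is closed under +: it is a subgroup.
In fact H = ⟨33⟩.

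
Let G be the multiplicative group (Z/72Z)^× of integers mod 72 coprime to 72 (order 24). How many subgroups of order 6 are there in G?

|G| = 24 and 6 | 24, so subgroups of order 6 are possible by Lagrange.
The subgroups of order 6 are: {1, 11, 25, 35, 49, 59}; {1, 13, 25, 37, 49, 61}; {1, 17, 25, 41, 49, 65}; {1, 19, 25, 43, 49, 67}; … (7 in all).
So G has 7 subgroups of order 6.

7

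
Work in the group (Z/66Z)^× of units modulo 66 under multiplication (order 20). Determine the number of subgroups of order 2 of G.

3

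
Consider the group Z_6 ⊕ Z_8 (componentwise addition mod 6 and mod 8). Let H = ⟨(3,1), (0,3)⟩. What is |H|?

|⟨(3,1)⟩| = 8 and |⟨(0,3)⟩| = 8, so |H| is a multiple of lcm(8, 8) = 8 and divides |G| = 48.
Closing under the operation: H = {(0,0), (0,1), (0,2), (0,3), (0,4), (0,5), (0,6), (0,7), (3,0), (3,1), (3,2), (3,3), (3,4), (3,5), (3,6), (3,7)}, so |H| = 16.

16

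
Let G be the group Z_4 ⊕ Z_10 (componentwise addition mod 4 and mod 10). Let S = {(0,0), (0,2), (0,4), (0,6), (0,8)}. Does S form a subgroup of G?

Yes

|S| = 5 divides |G| = 40, consistent with Lagrange.
S contains the identity, every element's inverse is in S, and S is closed under +: it is a subgroup.
In fact S = ⟨(0,2)⟩.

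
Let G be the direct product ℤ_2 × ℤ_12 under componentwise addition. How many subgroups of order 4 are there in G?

3

|G| = 24 and 4 | 24, so subgroups of order 4 are possible by Lagrange.
The subgroups of order 4 are: {(0,0), (0,3), (0,6), (0,9)}; {(0,0), (0,6), (1,0), (1,6)}; {(0,0), (0,6), (1,3), (1,9)}.
So G has 3 subgroups of order 4.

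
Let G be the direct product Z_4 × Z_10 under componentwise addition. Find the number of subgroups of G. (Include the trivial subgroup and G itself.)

16

|G| = 40, so by Lagrange every subgroup order divides 40. Divisors: 1, 2, 4, 5, 8, 10, 20, 40.
Subgroups by order — order 1: 1; order 2: 3; order 4: 3; order 5: 1; order 8: 1; order 10: 3; order 20: 3; order 40: 1.
Total: 1 + 3 + 3 + 1 + 1 + 3 + 3 + 1 = 16.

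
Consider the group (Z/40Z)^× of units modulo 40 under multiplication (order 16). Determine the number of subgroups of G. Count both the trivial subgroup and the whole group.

|G| = 16, so by Lagrange every subgroup order divides 16. Divisors: 1, 2, 4, 8, 16.
Subgroups by order — order 1: 1; order 2: 7; order 4: 11; order 8: 7; order 16: 1.
Total: 1 + 7 + 11 + 7 + 1 = 27.

27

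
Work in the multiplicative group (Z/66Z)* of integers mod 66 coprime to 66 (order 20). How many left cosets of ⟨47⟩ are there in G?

|⟨47⟩| = 10 and |G| = 20.
By Lagrange, [G : H] = |G|/|H| = 20/10 = 2.

2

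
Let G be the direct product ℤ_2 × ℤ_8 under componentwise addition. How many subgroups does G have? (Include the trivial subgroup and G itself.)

11

|G| = 16, so by Lagrange every subgroup order divides 16. Divisors: 1, 2, 4, 8, 16.
Subgroups by order — order 1: 1; order 2: 3; order 4: 3; order 8: 3; order 16: 1.
Total: 1 + 3 + 3 + 3 + 1 = 11.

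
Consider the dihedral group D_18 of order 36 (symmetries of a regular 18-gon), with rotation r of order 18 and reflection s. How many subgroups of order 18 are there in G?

3

|G| = 36 and 18 | 36, so subgroups of order 18 are possible by Lagrange.
The subgroups of order 18 are: {e, r, r^2, r^3, r^4, r^5, r^6, r^7, r^8, r^9, r^10, r^11, r^12, r^13, r^14, r^15, r^16, r^17}; {e, r^2, r^4, r^6, r^8, r^10, r^12, r^14, r^16, s, r^2s, r^4s, r^6s, r^8s, r^10s, r^12s, r^14s, r^16s}; {e, r^2, r^4, r^6, r^8, r^10, r^12, r^14, r^16, rs, r^3s, r^5s, r^7s, r^9s, r^11s, r^13s, r^15s, r^17s}.
So G has 3 subgroups of order 18.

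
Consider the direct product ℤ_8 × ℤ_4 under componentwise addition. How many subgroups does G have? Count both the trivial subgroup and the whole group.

22

|G| = 32, so by Lagrange every subgroup order divides 32. Divisors: 1, 2, 4, 8, 16, 32.
Subgroups by order — order 1: 1; order 2: 3; order 4: 7; order 8: 7; order 16: 3; order 32: 1.
Total: 1 + 3 + 7 + 7 + 3 + 1 = 22.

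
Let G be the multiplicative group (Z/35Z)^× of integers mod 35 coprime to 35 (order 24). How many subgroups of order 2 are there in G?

3

|G| = 24 and 2 | 24, so subgroups of order 2 are possible by Lagrange.
The subgroups of order 2 are: {1, 29}; {1, 34}; {1, 6}.
So G has 3 subgroups of order 2.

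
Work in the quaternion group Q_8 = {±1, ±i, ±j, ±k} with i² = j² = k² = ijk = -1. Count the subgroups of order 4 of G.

3

|G| = 8 and 4 | 8, so subgroups of order 4 are possible by Lagrange.
The subgroups of order 4 are: {1, -1, i, -i}; {1, -1, j, -j}; {1, -1, k, -k}.
So G has 3 subgroups of order 4.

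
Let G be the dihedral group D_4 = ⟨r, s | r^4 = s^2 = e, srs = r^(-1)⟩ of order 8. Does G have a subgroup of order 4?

Yes

4 | 8. A subgroup of order 4 is {e, r, r^2, r^3}.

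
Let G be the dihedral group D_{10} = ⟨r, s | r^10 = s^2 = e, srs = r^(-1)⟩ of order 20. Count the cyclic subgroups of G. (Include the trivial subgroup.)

Group the elements of G by the cyclic subgroup they generate; each cyclic subgroup of order d accounts for φ(d) elements.
Cyclic subgroups by order — order 1: 1; order 2: 11; order 5: 1; order 10: 1.
Total: 14.

14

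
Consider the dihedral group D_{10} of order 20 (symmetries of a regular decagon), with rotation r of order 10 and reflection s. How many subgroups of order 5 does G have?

1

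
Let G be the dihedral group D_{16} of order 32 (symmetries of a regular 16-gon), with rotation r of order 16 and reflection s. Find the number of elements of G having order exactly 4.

The elements of order 4 are: r^4, r^12.
That's 2.

2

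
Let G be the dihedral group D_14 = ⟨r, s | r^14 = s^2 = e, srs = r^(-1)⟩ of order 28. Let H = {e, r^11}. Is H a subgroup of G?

No

r^11 ∈ H but its inverse r^3 ∉ H, so H is not a subgroup.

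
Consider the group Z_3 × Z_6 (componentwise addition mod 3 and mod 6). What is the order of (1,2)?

3

The order of (1,2) in Z_3 × Z_6 is lcm(ord(1) in Z_3, ord(2) in Z_6).
ord(1) = 3 and ord(2) = 3, so |⟨(1,2)⟩| = lcm(3, 3) = 3.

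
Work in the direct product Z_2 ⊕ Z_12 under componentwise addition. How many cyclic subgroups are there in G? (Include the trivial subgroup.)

Group the elements of G by the cyclic subgroup they generate; each cyclic subgroup of order d accounts for φ(d) elements.
Cyclic subgroups by order — order 1: 1; order 2: 3; order 3: 1; order 4: 2; order 6: 3; order 12: 2.
Total: 12.

12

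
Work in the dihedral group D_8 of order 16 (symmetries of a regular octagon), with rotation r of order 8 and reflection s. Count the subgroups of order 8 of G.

|G| = 16 and 8 | 16, so subgroups of order 8 are possible by Lagrange.
The subgroups of order 8 are: {e, r, r^2, r^3, r^4, r^5, r^6, r^7}; {e, r^2, r^4, r^6, s, r^2s, r^4s, r^6s}; {e, r^2, r^4, r^6, rs, r^3s, r^5s, r^7s}.
So G has 3 subgroups of order 8.

3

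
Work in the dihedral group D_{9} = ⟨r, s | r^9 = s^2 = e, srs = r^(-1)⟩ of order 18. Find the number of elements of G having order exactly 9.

The elements of order 9 are: r, r^2, r^4, r^5, r^7, r^8.
That's 6.

6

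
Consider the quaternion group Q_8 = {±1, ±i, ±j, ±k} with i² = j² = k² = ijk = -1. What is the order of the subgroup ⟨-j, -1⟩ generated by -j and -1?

|⟨-j⟩| = 4 and |⟨-1⟩| = 2, so |H| is a multiple of lcm(4, 2) = 4 and divides |G| = 8.
Closing under the operation: H = {1, -1, j, -j}, so |H| = 4.

4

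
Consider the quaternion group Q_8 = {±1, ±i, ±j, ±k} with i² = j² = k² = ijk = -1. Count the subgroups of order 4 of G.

3

|G| = 8 and 4 | 8, so subgroups of order 4 are possible by Lagrange.
The subgroups of order 4 are: {1, -1, i, -i}; {1, -1, j, -j}; {1, -1, k, -k}.
So G has 3 subgroups of order 4.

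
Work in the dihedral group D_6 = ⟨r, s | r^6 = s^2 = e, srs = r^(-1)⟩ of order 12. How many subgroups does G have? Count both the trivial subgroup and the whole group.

|G| = 12, so by Lagrange every subgroup order divides 12. Divisors: 1, 2, 3, 4, 6, 12.
Subgroups by order — order 1: 1; order 2: 7; order 3: 1; order 4: 3; order 6: 3; order 12: 1.
Total: 1 + 7 + 1 + 3 + 3 + 1 = 16.

16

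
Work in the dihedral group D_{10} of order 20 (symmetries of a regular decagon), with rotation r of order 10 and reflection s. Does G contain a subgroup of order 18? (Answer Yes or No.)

No

18 does not divide |G| = 20, so by Lagrange no subgroup of order 18 exists.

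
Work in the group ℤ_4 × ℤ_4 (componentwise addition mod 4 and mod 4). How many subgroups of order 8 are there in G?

3

|G| = 16 and 8 | 16, so subgroups of order 8 are possible by Lagrange.
The subgroups of order 8 are: {(0,0), (0,1), (0,2), (0,3), (2,0), (2,1), (2,2), (2,3)}; {(0,0), (0,2), (1,0), (1,2), (2,0), (2,2), (3,0), (3,2)}; {(0,0), (0,2), (1,1), (1,3), (2,0), (2,2), (3,1), (3,3)}.
So G has 3 subgroups of order 8.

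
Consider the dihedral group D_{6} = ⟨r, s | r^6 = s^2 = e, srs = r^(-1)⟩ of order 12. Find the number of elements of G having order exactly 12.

No element of G has order 12 (even though 12 | 12).

0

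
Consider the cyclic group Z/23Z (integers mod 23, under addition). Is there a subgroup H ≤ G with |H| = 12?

12 does not divide |G| = 23, so by Lagrange no subgroup of order 12 exists.

No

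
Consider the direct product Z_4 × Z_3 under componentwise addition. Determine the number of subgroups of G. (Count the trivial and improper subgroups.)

|G| = 12, so by Lagrange every subgroup order divides 12. Divisors: 1, 2, 3, 4, 6, 12.
Subgroups by order — order 1: 1; order 2: 1; order 3: 1; order 4: 1; order 6: 1; order 12: 1.
Total: 1 + 1 + 1 + 1 + 1 + 1 = 6.

6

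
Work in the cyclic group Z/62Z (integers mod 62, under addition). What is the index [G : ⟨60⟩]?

|⟨60⟩| = 31 and |G| = 62.
By Lagrange, [G : H] = |G|/|H| = 62/31 = 2.

2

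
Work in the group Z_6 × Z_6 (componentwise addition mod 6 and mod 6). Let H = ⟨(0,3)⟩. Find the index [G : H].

18

|⟨(0,3)⟩| = 2 and |G| = 36.
By Lagrange, [G : H] = |G|/|H| = 36/2 = 18.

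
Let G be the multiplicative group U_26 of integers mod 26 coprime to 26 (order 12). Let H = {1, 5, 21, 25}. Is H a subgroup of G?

Yes

|H| = 4 divides |G| = 12, consistent with Lagrange.
H contains the identity, every element's inverse is in H, and H is closed under ·: it is a subgroup.
In fact H = ⟨21⟩.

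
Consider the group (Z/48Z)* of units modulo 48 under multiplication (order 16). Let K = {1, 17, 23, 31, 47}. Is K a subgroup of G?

|K| = 5 does not divide |G| = 16, so by Lagrange K is not a subgroup.

No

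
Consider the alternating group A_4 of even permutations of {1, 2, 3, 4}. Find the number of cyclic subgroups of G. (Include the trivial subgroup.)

8

A cyclic subgroup of order d is generated by each of its φ(d) elements of order d, so the cyclic subgroups of order d number (#elements of order d)/φ(d).
Cyclic subgroups by order — order 1: 1; order 2: 3; order 3: 4.
Total: 8.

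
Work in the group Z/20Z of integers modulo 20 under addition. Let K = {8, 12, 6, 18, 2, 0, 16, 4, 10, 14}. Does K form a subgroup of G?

|K| = 10 divides |G| = 20, consistent with Lagrange.
K contains the identity, every element's inverse is in K, and K is closed under +: it is a subgroup.
In fact K = ⟨2⟩.

Yes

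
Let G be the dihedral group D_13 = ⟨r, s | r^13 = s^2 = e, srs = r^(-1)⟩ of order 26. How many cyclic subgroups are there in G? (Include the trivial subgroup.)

Group the elements of G by the cyclic subgroup they generate; each cyclic subgroup of order d accounts for φ(d) elements.
Cyclic subgroups by order — order 1: 1; order 2: 13; order 13: 1.
Total: 15.

15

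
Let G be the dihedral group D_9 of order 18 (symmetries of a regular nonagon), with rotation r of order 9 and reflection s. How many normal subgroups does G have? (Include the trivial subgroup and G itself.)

G has 16 subgroups. Checking conjugation-invariance by order — order 1: 1/1 normal; order 2: 0/9 normal; order 3: 1/1 normal; order 6: 0/3 normal; order 9: 1/1 normal; order 18: 1/1 normal.
Total normal subgroups: 4.

4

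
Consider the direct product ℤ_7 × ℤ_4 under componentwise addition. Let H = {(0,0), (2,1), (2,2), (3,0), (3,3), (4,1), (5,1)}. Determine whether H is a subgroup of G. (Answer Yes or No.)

(2,1) ∈ H but its inverse (5,3) ∉ H, so H is not a subgroup.

No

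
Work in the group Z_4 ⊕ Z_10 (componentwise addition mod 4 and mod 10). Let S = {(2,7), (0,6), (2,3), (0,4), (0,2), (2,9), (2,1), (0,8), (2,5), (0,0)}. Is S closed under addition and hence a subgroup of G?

|S| = 10 divides |G| = 40, consistent with Lagrange.
S contains the identity, every element's inverse is in S, and S is closed under +: it is a subgroup.
In fact S = ⟨(2,1)⟩.

Yes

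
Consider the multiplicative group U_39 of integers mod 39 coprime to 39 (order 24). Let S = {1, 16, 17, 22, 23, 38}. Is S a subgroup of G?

Yes

|S| = 6 divides |G| = 24, consistent with Lagrange.
S contains the identity, every element's inverse is in S, and S is closed under ·: it is a subgroup.
In fact S = ⟨17⟩.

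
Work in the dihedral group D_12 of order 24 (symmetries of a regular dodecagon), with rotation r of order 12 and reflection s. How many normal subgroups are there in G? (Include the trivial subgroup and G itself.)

G has 34 subgroups. Checking conjugation-invariance by order — order 1: 1/1 normal; order 2: 1/13 normal; order 3: 1/1 normal; order 4: 1/7 normal; order 6: 1/5 normal; order 8: 0/3 normal; order 12: 3/3 normal; order 24: 1/1 normal.
Total normal subgroups: 9.

9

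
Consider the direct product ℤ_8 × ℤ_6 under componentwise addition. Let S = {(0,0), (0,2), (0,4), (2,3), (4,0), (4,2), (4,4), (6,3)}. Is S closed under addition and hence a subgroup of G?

No

Closure fails: (4,4) + (2,3) = (6,1) ∉ S. So S is not a subgroup.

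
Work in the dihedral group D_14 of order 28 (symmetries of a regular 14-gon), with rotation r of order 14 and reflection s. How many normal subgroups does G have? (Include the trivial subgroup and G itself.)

7

G has 28 subgroups. Checking conjugation-invariance by order — order 1: 1/1 normal; order 2: 1/15 normal; order 4: 0/7 normal; order 7: 1/1 normal; order 14: 3/3 normal; order 28: 1/1 normal.
Total normal subgroups: 7.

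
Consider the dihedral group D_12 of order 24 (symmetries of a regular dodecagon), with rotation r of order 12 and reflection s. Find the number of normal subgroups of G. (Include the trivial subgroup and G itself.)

9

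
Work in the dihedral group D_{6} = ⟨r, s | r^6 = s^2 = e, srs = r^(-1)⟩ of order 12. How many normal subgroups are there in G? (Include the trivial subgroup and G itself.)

G has 16 subgroups. Checking conjugation-invariance by order — order 1: 1/1 normal; order 2: 1/7 normal; order 3: 1/1 normal; order 4: 0/3 normal; order 6: 3/3 normal; order 12: 1/1 normal.
Total normal subgroups: 7.

7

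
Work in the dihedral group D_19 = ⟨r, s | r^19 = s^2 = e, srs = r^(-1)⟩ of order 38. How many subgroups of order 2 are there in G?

|G| = 38 and 2 | 38, so subgroups of order 2 are possible by Lagrange.
The subgroups of order 2 are: {e, r^10s}; {e, r^11s}; {e, r^12s}; {e, r^13s}; … (19 in all).
So G has 19 subgroups of order 2.

19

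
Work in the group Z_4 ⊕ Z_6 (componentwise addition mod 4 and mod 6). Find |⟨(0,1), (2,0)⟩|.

12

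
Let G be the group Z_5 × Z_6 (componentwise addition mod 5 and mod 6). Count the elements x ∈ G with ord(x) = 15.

8

An element (a,b) has order lcm(ord(a), ord(b)); count pairs with lcm equal to 15.
Enumerating gives 8 such elements.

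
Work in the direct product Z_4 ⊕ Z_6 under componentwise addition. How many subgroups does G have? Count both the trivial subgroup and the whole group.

16

|G| = 24, so by Lagrange every subgroup order divides 24. Divisors: 1, 2, 3, 4, 6, 8, 12, 24.
Subgroups by order — order 1: 1; order 2: 3; order 3: 1; order 4: 3; order 6: 3; order 8: 1; order 12: 3; order 24: 1.
Total: 1 + 3 + 1 + 3 + 3 + 1 + 3 + 1 = 16.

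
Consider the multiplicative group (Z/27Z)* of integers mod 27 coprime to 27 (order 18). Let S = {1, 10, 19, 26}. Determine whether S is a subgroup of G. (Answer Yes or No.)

|S| = 4 does not divide |G| = 18, so by Lagrange S is not a subgroup.

No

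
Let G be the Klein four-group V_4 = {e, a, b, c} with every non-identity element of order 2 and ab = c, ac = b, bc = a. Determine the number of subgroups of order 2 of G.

3

|G| = 4 and 2 | 4, so subgroups of order 2 are possible by Lagrange.
The subgroups of order 2 are: {e, a}; {e, b}; {e, c}.
So G has 3 subgroups of order 2.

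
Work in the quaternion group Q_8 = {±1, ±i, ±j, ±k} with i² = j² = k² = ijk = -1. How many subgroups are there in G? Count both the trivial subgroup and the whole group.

|G| = 8, so by Lagrange every subgroup order divides 8. Divisors: 1, 2, 4, 8.
Subgroups by order — order 1: 1; order 2: 1; order 4: 3; order 8: 1.
Total: 1 + 1 + 3 + 1 = 6.

6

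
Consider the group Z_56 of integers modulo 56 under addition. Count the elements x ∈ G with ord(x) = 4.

2

In a cyclic group of order 56, the number of elements of order d (for d | 56) is φ(d).
φ(4) = 2.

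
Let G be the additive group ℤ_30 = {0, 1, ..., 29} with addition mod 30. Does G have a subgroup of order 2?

2 | 30. A subgroup of order 2 is {0, 15}.

Yes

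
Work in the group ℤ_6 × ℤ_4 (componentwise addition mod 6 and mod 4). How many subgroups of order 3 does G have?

|G| = 24 and 3 | 24, so subgroups of order 3 are possible by Lagrange.
The subgroups of order 3 are: {(0,0), (2,0), (4,0)}.
So G has 1 subgroup of order 3.

1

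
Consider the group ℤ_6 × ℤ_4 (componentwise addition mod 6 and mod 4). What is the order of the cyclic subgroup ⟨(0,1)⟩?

4

The order of (0,1) in Z_6 × Z_4 is lcm(ord(0) in Z_6, ord(1) in Z_4).
ord(0) = 1 and ord(1) = 4, so |⟨(0,1)⟩| = lcm(1, 4) = 4.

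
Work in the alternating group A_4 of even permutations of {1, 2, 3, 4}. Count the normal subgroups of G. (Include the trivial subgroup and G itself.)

3

G has 10 subgroups. Checking conjugation-invariance by order — order 1: 1/1 normal; order 2: 0/3 normal; order 3: 0/4 normal; order 4: 1/1 normal; order 12: 1/1 normal.
Total normal subgroups: 3.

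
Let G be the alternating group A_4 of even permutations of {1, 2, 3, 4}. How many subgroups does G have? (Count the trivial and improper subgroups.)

10

|G| = 12, so by Lagrange every subgroup order divides 12. Divisors: 1, 2, 3, 4, 6, 12.
Subgroups by order — order 1: 1; order 2: 3; order 3: 4; order 4: 1; order 6: 0; order 12: 1.
Total: 1 + 3 + 4 + 1 + 0 + 1 = 10.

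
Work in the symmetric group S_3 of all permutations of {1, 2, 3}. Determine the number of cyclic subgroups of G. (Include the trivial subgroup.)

Group the elements of G by the cyclic subgroup they generate; each cyclic subgroup of order d accounts for φ(d) elements.
Cyclic subgroups by order — order 1: 1; order 2: 3; order 3: 1.
Total: 5.

5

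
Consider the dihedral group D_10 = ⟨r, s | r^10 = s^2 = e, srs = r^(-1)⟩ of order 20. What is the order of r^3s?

Computing powers of r^3s: the smallest k with (r^3s)^k = e is k = 2.

2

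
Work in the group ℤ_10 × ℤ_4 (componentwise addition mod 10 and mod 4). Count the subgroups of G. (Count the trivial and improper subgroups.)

16

|G| = 40, so by Lagrange every subgroup order divides 40. Divisors: 1, 2, 4, 5, 8, 10, 20, 40.
Subgroups by order — order 1: 1; order 2: 3; order 4: 3; order 5: 1; order 8: 1; order 10: 3; order 20: 3; order 40: 1.
Total: 1 + 3 + 3 + 1 + 1 + 3 + 3 + 1 = 16.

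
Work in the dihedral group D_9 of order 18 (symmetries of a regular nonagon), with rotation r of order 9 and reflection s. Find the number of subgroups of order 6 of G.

|G| = 18 and 6 | 18, so subgroups of order 6 are possible by Lagrange.
The subgroups of order 6 are: {e, r^3, r^6, r^2s, r^5s, r^8s}; {e, r^3, r^6, s, r^3s, r^6s}; {e, r^3, r^6, rs, r^4s, r^7s}.
So G has 3 subgroups of order 6.

3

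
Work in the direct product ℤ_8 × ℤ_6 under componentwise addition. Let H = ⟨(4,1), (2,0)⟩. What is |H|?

24

|⟨(4,1)⟩| = 6 and |⟨(2,0)⟩| = 4, so |H| is a multiple of lcm(6, 4) = 12 and divides |G| = 48.
Closing under the operation: H = {(0,0), (0,1), (0,2), (0,3), (0,4), (0,5), (2,0), (2,1), (2,2), (2,3), (2,4), (2,5), (4,0), (4,1), (4,2), (4,3), (4,4), (4,5), (6,0), (6,1), (6,2), (6,3), (6,4), (6,5)}, so |H| = 24.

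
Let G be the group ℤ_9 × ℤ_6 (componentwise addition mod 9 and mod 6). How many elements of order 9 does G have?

18

An element (a,b) has order lcm(ord(a), ord(b)); count pairs with lcm equal to 9.
Enumerating gives 18 such elements.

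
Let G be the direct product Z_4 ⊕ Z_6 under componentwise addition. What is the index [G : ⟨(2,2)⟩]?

4

|⟨(2,2)⟩| = 6 and |G| = 24.
By Lagrange, [G : H] = |G|/|H| = 24/6 = 4.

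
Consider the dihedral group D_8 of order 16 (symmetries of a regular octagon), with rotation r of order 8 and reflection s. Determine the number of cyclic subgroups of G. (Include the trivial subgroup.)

A cyclic subgroup of order d is generated by each of its φ(d) elements of order d, so the cyclic subgroups of order d number (#elements of order d)/φ(d).
Cyclic subgroups by order — order 1: 1; order 2: 9; order 4: 1; order 8: 1.
Total: 12.

12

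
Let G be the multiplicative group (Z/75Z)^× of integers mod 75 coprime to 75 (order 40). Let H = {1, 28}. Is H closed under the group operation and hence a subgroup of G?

No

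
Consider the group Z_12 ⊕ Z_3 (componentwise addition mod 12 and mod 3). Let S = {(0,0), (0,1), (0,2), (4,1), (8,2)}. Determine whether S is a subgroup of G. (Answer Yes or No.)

No

|S| = 5 does not divide |G| = 36, so by Lagrange S is not a subgroup.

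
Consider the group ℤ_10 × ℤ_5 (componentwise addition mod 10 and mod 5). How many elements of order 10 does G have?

An element (a,b) has order lcm(ord(a), ord(b)); count pairs with lcm equal to 10.
Enumerating gives 24 such elements.

24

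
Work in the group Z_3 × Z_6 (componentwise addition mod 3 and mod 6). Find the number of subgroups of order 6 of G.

|G| = 18 and 6 | 18, so subgroups of order 6 are possible by Lagrange.
The subgroups of order 6 are: {(0,0), (0,1), (0,2), (0,3), (0,4), (0,5)}; {(0,0), (0,3), (1,0), (1,3), (2,0), (2,3)}; {(0,0), (0,3), (1,1), (1,4), (2,2), (2,5)}; {(0,0), (0,3), (1,2), (1,5), (2,1), (2,4)}.
So G has 4 subgroups of order 6.

4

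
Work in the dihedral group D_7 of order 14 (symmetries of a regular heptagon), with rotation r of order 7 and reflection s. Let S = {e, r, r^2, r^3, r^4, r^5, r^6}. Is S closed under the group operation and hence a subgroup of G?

|S| = 7 divides |G| = 14, consistent with Lagrange.
S contains the identity, every element's inverse is in S, and S is closed under ·: it is a subgroup.
In fact S = ⟨r^4⟩.

Yes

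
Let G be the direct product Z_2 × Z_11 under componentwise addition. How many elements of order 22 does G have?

An element (a,b) has order lcm(ord(a), ord(b)); count pairs with lcm equal to 22.
Enumerating gives 10 such elements.

10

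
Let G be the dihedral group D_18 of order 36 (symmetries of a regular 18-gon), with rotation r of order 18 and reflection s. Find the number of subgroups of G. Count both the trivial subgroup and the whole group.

|G| = 36, so by Lagrange every subgroup order divides 36. Divisors: 1, 2, 3, 4, 6, 9, 12, 18, 36.
Subgroups by order — order 1: 1; order 2: 19; order 3: 1; order 4: 9; order 6: 7; order 9: 1; order 12: 3; order 18: 3; order 36: 1.
Total: 1 + 19 + 1 + 9 + 7 + 1 + 3 + 3 + 1 = 45.

45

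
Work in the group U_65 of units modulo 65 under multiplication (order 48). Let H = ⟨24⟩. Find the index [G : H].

4

|⟨24⟩| = 12 and |G| = 48.
By Lagrange, [G : H] = |G|/|H| = 48/12 = 4.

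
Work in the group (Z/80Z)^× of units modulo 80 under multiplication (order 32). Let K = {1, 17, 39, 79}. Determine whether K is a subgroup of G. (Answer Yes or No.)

No

17 ∈ K but its inverse 33 ∉ K, so K is not a subgroup.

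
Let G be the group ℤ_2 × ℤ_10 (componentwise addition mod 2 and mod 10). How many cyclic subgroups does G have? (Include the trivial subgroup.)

8

Group the elements of G by the cyclic subgroup they generate; each cyclic subgroup of order d accounts for φ(d) elements.
Cyclic subgroups by order — order 1: 1; order 2: 3; order 5: 1; order 10: 3.
Total: 8.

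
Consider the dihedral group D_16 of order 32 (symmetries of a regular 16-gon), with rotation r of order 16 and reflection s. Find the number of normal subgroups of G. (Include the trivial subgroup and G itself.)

G has 36 subgroups. Checking conjugation-invariance by order — order 1: 1/1 normal; order 2: 1/17 normal; order 4: 1/9 normal; order 8: 1/5 normal; order 16: 3/3 normal; order 32: 1/1 normal.
Total normal subgroups: 8.

8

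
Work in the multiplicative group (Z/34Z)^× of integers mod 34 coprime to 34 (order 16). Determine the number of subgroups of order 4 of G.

1

|G| = 16 and 4 | 16, so subgroups of order 4 are possible by Lagrange.
The subgroups of order 4 are: {1, 13, 21, 33}.
So G has 1 subgroup of order 4.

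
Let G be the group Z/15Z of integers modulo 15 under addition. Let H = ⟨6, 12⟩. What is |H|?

5

|⟨6⟩| = 5 and |⟨12⟩| = 5, so |H| is a multiple of lcm(5, 5) = 5 and divides |G| = 15.
Closing under the operation: H = {0, 3, 6, 9, 12}, so |H| = 5.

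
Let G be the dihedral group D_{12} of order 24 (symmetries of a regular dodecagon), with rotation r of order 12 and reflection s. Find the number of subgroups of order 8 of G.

3

|G| = 24 and 8 | 24, so subgroups of order 8 are possible by Lagrange.
The subgroups of order 8 are: {e, r^3, r^6, r^9, rs, r^4s, r^7s, r^10s}; {e, r^3, r^6, r^9, r^2s, r^5s, r^8s, r^11s}; {e, r^3, r^6, r^9, s, r^3s, r^6s, r^9s}.
So G has 3 subgroups of order 8.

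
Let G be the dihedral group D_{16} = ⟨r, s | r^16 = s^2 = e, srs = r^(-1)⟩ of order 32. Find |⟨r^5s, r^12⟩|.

|⟨r^5s⟩| = 2 and |⟨r^12⟩| = 4, so |H| is a multiple of lcm(2, 4) = 4 and divides |G| = 32.
Closing under the operation: H = {e, r^4, r^8, r^12, rs, r^5s, r^9s, r^13s}, so |H| = 8.

8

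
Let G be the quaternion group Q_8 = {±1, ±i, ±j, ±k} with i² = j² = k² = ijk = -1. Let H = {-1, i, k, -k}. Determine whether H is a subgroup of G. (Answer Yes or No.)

No

The identity 1 ∉ H, so H is not a subgroup.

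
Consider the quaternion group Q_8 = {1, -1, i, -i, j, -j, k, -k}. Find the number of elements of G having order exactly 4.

The elements of order 4 are: i, -i, j, -j, k, -k.
That's 6.

6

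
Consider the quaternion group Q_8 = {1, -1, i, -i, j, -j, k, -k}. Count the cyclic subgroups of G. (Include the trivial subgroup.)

5

Each element a generates a cyclic subgroup ⟨a⟩; distinct elements may generate the same one (a cyclic group of order d has φ(d) generators).
Cyclic subgroups by order — order 1: 1; order 2: 1; order 4: 3.
Total: 5.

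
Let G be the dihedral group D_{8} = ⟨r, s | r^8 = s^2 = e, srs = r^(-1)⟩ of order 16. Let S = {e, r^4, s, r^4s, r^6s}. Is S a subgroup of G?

No

|S| = 5 does not divide |G| = 16, so by Lagrange S is not a subgroup.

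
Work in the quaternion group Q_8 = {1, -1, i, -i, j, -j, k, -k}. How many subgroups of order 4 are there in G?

|G| = 8 and 4 | 8, so subgroups of order 4 are possible by Lagrange.
The subgroups of order 4 are: {1, -1, i, -i}; {1, -1, j, -j}; {1, -1, k, -k}.
So G has 3 subgroups of order 4.

3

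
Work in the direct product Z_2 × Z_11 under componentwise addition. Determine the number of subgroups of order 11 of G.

1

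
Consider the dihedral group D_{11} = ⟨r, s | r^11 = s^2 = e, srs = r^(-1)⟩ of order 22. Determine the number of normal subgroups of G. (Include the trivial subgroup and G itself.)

G has 14 subgroups. Checking conjugation-invariance by order — order 1: 1/1 normal; order 2: 0/11 normal; order 11: 1/1 normal; order 22: 1/1 normal.
Total normal subgroups: 3.

3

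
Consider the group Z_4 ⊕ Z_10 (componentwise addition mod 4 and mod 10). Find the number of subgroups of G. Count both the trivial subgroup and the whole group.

16

|G| = 40, so by Lagrange every subgroup order divides 40. Divisors: 1, 2, 4, 5, 8, 10, 20, 40.
Subgroups by order — order 1: 1; order 2: 3; order 4: 3; order 5: 1; order 8: 1; order 10: 3; order 20: 3; order 40: 1.
Total: 1 + 3 + 3 + 1 + 1 + 3 + 3 + 1 = 16.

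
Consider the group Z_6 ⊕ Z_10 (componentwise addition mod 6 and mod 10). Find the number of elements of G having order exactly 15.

8

An element (a,b) has order lcm(ord(a), ord(b)); count pairs with lcm equal to 15.
Enumerating gives 8 such elements.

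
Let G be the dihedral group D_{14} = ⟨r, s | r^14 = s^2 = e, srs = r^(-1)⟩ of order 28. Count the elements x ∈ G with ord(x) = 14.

The elements of order 14 are: r, r^3, r^5, r^9, r^11, r^13.
That's 6.

6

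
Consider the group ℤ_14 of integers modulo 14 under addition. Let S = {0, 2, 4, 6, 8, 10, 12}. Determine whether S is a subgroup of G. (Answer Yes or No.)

|S| = 7 divides |G| = 14, consistent with Lagrange.
S contains the identity, every element's inverse is in S, and S is closed under +: it is a subgroup.
In fact S = ⟨2⟩.

Yes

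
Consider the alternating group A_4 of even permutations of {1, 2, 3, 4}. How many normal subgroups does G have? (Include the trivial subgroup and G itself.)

3

G has 10 subgroups. Checking conjugation-invariance by order — order 1: 1/1 normal; order 2: 0/3 normal; order 3: 0/4 normal; order 4: 1/1 normal; order 12: 1/1 normal.
Total normal subgroups: 3.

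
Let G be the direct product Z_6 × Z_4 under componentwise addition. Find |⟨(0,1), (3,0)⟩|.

8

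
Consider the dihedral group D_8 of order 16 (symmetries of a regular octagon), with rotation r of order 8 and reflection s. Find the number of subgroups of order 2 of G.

9

|G| = 16 and 2 | 16, so subgroups of order 2 are possible by Lagrange.
The subgroups of order 2 are: {e, r^2s}; {e, r^3s}; {e, r^4}; {e, r^4s}; … (9 in all).
So G has 9 subgroups of order 2.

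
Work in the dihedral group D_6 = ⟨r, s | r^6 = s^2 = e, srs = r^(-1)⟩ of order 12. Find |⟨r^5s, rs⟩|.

6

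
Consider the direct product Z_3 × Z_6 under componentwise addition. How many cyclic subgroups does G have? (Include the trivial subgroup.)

Each element a generates a cyclic subgroup ⟨a⟩; distinct elements may generate the same one (a cyclic group of order d has φ(d) generators).
Cyclic subgroups by order — order 1: 1; order 2: 1; order 3: 4; order 6: 4.
Total: 10.

10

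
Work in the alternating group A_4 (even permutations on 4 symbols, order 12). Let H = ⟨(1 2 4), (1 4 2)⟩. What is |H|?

3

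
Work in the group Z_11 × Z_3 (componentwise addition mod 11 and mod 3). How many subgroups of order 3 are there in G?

1

|G| = 33 and 3 | 33, so subgroups of order 3 are possible by Lagrange.
The subgroups of order 3 are: {(0,0), (0,1), (0,2)}.
So G has 1 subgroup of order 3.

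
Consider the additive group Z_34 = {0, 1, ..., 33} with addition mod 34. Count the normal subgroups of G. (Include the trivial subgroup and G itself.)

G is abelian, so every subgroup is normal.
G has 4 subgroups in total, hence 4 normal subgroups.

4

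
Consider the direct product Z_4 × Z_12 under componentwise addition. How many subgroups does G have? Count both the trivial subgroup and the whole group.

|G| = 48, so by Lagrange every subgroup order divides 48. Divisors: 1, 2, 3, 4, 6, 8, 12, 16, 24, 48.
Subgroups by order — order 1: 1; order 2: 3; order 3: 1; order 4: 7; order 6: 3; order 8: 3; order 12: 7; order 16: 1; order 24: 3; order 48: 1.
Total: 1 + 3 + 1 + 7 + 3 + 3 + 7 + 1 + 3 + 1 = 30.

30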